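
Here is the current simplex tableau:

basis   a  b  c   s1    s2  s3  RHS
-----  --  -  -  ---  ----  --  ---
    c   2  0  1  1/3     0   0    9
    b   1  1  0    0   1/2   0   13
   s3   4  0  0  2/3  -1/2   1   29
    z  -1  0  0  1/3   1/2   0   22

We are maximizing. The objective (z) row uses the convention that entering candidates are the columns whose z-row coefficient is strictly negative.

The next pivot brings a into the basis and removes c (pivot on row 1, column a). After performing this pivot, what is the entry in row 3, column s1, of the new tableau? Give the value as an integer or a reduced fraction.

Pivot element is row 1, column a: 2.
Normalize row 1: new (row 1, s1) = (1/3)/2 = 1/6.
row 3 ← row 3 − 4·(new row 1): 2/3 − 4·(1/6) = 0.

0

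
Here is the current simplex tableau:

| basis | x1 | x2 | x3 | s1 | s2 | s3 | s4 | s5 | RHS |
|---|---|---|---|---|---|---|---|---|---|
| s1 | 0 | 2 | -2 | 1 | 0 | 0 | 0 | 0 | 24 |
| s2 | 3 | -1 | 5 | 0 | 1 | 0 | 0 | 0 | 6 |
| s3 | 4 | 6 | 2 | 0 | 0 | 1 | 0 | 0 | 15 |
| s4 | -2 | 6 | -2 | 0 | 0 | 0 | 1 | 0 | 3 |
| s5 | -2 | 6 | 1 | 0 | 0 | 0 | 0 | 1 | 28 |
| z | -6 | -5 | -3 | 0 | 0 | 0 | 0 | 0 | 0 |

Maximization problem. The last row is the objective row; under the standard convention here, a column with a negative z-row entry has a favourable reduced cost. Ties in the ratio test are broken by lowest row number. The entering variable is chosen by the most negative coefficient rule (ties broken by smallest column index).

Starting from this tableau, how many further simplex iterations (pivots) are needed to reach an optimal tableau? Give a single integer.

2

pivot: x1 in, s2 out → z = 12
pivot: x2 in, s3 out → z = 411/22
No improving column remains; optimal.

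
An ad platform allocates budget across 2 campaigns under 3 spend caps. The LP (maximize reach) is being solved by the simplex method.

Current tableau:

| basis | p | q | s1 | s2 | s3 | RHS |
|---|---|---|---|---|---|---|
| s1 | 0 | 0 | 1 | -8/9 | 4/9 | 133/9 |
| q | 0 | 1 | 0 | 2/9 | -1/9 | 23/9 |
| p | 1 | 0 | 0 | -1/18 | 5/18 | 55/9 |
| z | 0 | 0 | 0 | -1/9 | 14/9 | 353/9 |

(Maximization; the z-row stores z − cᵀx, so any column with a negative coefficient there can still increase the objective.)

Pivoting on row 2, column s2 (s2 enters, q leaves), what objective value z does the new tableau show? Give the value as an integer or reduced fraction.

Minimum ratio for s2: (23/9)/(2/9) = 23/2.
z changes by −(z-row coeff of s2)·ratio = −(-1/9)·(23/2) = 23/18.
New z = 353/9 + (23/18) = 81/2.

81/2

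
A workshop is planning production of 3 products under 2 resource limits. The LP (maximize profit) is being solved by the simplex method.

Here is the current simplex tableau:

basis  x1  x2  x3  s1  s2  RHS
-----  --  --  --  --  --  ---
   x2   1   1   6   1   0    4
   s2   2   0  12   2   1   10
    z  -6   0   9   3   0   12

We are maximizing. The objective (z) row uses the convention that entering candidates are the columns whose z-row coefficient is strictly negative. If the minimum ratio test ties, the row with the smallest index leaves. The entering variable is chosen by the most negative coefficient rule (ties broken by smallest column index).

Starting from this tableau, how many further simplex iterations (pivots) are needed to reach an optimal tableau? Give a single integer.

1

pivot: x1 in, x2 out → z = 36
No improving column remains; optimal.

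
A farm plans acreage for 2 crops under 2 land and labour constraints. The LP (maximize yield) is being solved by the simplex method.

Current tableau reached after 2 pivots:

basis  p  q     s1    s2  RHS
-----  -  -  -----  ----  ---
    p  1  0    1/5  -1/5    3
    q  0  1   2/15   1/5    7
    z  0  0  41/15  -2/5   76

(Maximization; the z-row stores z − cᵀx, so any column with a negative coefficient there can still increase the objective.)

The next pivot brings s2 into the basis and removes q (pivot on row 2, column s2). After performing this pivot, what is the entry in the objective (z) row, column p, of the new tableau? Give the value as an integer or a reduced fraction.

0

Pivot element is row 2, column s2: 1/5.
Normalize row 2: new (row 2, p) = 0/(1/5) = 0.
z-row ← z-row − (-2/5)·(new row 2): 0 − (-2/5)·0 = 0.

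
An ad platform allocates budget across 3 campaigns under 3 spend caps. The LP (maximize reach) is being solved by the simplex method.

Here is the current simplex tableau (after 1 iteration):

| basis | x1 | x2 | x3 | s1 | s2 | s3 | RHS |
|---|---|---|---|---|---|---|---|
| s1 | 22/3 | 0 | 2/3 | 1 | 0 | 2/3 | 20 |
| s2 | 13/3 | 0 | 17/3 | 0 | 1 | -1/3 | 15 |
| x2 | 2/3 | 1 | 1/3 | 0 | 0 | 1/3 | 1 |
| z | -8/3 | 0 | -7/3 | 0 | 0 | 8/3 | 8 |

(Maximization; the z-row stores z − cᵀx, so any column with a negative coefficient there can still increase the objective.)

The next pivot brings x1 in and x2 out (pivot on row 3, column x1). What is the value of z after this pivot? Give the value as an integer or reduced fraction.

Minimum ratio for x1: 1/(2/3) = 3/2.
z changes by −(z-row coeff of x1)·ratio = −(-8/3)·(3/2) = 4.
New z = 8 + 4 = 12.

12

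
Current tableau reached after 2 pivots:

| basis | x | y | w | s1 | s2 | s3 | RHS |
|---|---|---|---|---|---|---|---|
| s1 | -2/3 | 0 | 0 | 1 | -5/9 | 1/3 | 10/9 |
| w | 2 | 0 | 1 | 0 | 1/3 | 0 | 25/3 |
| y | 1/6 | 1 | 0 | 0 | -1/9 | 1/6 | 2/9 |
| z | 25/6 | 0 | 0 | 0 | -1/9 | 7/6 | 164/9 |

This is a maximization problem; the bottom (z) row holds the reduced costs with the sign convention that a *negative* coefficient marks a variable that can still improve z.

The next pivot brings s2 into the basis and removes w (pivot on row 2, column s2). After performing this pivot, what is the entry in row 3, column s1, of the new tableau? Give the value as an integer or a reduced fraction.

Pivot element is row 2, column s2: 1/3.
Normalize row 2: new (row 2, s1) = 0/(1/3) = 0.
row 3 ← row 3 − (-1/9)·(new row 2): 0 − (-1/9)·0 = 0.

0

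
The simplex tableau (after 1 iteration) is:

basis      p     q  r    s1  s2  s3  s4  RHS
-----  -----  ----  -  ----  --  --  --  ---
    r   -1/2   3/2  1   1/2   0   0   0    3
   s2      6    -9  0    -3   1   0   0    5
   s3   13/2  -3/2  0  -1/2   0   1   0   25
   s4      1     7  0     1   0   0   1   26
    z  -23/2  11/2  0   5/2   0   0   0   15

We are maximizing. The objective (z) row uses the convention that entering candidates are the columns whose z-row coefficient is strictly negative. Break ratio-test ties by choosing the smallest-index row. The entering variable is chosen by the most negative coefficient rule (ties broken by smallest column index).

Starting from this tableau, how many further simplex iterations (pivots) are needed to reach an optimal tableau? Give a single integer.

pivot: p in, s2 out → z = 295/12
pivot: q in, s3 out → z = 5195/99
No improving column remains; optimal.

2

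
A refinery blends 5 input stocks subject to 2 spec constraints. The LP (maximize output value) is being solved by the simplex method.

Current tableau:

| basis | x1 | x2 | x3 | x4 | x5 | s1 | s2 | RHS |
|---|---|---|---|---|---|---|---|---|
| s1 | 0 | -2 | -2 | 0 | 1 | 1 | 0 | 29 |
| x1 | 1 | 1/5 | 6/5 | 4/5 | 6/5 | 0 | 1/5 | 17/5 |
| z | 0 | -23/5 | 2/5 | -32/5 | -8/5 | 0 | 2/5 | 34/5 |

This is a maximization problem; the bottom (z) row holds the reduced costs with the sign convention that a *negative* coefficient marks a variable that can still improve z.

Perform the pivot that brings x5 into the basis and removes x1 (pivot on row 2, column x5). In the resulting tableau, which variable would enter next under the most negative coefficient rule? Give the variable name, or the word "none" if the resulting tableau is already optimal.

Pivot element 6/5. New z-row = old z-row − (-8/5)·(row 2/(6/5)).
Updated z-row coefficients: x1: 4/3, x2: -13/3, x3: 2, x4: -16/3, x5: 0, s1: 0, s2: 2/3.
The most negative is -16/3 in column x4, so x4 would enter next.

x4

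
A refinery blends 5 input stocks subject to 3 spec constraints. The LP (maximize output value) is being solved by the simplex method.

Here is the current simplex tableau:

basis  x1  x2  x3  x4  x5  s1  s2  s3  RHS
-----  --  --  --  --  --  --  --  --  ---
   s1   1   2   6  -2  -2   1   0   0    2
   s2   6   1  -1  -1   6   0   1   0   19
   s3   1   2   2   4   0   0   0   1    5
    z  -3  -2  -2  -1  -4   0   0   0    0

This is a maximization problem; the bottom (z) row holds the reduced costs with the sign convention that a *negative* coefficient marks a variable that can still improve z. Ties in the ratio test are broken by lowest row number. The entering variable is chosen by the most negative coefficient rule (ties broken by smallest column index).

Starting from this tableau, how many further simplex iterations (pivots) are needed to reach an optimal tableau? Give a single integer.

pivot: x5 in, s2 out → z = 38/3
pivot: x3 in, s1 out → z = 282/17
pivot: x4 in, s3 out → z = 1457/82
No improving column remains; optimal.

3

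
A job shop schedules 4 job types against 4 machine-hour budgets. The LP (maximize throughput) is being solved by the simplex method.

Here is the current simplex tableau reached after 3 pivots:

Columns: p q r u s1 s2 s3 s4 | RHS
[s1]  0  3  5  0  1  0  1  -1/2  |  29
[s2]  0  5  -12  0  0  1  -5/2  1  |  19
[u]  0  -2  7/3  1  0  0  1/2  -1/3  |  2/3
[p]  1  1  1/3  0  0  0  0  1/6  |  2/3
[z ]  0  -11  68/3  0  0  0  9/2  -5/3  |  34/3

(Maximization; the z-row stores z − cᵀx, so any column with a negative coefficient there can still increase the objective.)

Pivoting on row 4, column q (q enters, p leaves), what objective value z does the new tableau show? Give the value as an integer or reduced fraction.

Minimum ratio for q: (2/3)/1 = 2/3.
z changes by −(z-row coeff of q)·ratio = −(-11)·(2/3) = 22/3.
New z = 34/3 + (22/3) = 56/3.

56/3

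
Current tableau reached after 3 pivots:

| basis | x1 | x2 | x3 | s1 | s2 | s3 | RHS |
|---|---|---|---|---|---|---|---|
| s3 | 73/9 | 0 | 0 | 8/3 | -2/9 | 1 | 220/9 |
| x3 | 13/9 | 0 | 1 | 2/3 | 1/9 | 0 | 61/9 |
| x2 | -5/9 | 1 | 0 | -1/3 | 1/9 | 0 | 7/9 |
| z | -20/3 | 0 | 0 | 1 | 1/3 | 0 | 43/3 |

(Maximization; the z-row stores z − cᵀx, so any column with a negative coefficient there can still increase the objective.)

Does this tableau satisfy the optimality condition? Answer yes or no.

Column x1 has objective-row coefficient -20/3, which is negative; an improving pivot exists, so not yet optimal.

no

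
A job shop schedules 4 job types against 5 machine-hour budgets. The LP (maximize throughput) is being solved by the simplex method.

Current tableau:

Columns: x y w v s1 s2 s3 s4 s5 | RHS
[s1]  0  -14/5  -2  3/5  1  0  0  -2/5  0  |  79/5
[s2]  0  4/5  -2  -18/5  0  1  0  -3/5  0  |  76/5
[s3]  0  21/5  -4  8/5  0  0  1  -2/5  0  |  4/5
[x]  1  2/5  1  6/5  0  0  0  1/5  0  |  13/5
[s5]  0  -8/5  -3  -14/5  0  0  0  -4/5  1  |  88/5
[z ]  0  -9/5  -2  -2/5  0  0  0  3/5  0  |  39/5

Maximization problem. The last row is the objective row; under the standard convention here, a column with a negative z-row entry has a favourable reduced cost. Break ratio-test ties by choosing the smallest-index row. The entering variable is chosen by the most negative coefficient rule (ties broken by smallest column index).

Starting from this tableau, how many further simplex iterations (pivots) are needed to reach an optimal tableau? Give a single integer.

2

pivot: w in, x out → z = 13
pivot: y in, s3 out → z = 433/29
No improving column remains; optimal.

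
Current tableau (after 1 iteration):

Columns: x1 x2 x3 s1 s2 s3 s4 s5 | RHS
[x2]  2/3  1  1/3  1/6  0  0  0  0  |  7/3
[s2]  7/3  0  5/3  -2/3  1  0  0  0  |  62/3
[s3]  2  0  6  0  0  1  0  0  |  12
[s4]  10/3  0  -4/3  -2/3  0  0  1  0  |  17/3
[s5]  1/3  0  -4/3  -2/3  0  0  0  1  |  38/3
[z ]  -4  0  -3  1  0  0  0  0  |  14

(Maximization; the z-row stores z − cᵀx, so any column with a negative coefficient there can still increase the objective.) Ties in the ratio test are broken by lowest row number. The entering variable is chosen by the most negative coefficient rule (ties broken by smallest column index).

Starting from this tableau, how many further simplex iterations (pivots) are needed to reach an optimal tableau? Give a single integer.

pivot: x1 in, s4 out → z = 104/5
pivot: x3 in, s3 out → z = 905/34
No improving column remains; optimal.

2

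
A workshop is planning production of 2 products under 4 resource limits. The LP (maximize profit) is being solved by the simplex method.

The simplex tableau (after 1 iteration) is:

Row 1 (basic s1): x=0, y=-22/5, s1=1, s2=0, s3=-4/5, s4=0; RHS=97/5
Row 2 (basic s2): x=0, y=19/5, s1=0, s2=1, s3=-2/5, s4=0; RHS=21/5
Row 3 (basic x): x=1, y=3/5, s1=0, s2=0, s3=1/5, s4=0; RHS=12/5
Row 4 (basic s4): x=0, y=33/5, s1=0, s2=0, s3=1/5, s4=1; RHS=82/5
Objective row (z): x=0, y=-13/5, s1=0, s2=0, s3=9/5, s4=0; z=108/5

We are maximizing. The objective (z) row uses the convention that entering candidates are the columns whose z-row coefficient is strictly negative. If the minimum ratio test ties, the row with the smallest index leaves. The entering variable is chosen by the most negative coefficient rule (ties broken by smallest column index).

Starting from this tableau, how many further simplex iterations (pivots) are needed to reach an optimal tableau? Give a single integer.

1

pivot: y in, s2 out → z = 465/19
No improving column remains; optimal.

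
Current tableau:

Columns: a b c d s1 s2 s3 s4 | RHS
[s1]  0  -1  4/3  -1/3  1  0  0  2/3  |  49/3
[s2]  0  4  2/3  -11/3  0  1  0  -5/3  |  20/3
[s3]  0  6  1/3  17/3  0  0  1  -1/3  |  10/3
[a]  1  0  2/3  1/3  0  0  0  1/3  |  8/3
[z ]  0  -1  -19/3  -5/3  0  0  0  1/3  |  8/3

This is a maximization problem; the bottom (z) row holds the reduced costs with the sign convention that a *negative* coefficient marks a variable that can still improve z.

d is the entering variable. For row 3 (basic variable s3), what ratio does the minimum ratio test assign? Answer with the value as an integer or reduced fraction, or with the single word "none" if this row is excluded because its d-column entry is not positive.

10/17

Ratio = RHS / (d entry) = (10/3) / (17/3) = 10/17.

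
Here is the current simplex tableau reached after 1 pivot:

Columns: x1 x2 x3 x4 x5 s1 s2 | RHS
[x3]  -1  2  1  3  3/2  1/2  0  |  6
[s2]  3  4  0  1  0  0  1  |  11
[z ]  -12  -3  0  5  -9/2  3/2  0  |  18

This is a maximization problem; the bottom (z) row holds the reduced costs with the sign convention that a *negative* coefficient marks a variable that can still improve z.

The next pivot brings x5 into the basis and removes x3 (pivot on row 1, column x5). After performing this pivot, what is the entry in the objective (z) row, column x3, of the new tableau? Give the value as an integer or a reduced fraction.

Pivot element is row 1, column x5: 3/2.
Normalize row 1: new (row 1, x3) = 1/(3/2) = 2/3.
z-row ← z-row − (-9/2)·(new row 1): 0 − (-9/2)·(2/3) = 3.

3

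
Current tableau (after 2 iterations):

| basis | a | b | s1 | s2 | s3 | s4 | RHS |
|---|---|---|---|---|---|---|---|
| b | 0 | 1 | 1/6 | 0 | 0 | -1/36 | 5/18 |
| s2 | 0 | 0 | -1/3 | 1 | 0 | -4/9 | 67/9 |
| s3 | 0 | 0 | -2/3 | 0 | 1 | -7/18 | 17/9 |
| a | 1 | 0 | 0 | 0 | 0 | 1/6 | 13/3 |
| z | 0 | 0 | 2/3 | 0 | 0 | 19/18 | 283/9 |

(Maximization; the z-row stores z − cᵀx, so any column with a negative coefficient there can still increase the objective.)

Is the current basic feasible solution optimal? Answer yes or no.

yes

No objective-row coefficient is strictly negative, so no entering variable exists; the tableau is optimal.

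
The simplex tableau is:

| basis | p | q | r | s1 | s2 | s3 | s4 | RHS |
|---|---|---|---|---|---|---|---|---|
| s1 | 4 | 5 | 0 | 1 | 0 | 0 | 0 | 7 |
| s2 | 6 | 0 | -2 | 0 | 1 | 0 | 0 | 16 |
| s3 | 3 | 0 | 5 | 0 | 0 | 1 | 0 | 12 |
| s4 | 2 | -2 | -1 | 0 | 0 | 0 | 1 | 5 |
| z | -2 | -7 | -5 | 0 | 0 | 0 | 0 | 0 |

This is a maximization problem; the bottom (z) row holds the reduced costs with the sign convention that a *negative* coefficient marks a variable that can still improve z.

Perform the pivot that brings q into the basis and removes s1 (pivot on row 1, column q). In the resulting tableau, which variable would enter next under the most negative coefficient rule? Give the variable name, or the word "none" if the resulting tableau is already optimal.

r

Pivot element 5. New z-row = old z-row − (-7)·(row 1/5).
Updated z-row coefficients: p: 18/5, q: 0, r: -5, s1: 7/5, s2: 0, s3: 0, s4: 0.
The most negative is -5 in column r, so r would enter next.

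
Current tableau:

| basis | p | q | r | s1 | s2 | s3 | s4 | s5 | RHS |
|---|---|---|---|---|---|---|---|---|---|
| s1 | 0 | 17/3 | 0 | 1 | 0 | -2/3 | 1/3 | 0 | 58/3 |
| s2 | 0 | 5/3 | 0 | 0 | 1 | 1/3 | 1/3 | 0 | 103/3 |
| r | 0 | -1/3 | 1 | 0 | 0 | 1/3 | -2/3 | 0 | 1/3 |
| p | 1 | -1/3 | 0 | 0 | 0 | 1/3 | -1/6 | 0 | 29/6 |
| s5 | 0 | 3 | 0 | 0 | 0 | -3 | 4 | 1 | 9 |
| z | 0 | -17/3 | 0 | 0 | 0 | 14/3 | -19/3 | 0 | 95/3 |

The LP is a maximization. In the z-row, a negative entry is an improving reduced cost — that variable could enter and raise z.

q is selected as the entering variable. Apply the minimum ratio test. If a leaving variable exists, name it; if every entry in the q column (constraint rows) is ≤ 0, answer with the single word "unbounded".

s5

Ratios: row 1 (s1): (58/3)/(17/3) = 58/17; row 2 (s2): (103/3)/(5/3) = 103/5; row 3 (r): entry -1/3 ≤ 0, skip; row 4 (p): entry -1/3 ≤ 0, skip; row 5 (s5): 9/3 = 3.
Minimum ratio is in the s5 row, so s5 leaves.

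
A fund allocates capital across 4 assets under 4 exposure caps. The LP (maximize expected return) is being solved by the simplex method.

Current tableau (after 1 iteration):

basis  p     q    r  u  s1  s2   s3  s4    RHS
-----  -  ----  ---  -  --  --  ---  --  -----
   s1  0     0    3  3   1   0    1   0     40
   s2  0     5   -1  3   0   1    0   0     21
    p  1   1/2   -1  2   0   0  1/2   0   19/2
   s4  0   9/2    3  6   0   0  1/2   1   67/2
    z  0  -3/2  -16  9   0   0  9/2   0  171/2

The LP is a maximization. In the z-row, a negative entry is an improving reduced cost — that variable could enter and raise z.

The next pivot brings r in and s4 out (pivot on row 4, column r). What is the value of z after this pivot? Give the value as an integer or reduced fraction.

Minimum ratio for r: (67/2)/3 = 67/6.
z changes by −(z-row coeff of r)·ratio = −(-16)·(67/6) = 536/3.
New z = 171/2 + (536/3) = 1585/6.

1585/6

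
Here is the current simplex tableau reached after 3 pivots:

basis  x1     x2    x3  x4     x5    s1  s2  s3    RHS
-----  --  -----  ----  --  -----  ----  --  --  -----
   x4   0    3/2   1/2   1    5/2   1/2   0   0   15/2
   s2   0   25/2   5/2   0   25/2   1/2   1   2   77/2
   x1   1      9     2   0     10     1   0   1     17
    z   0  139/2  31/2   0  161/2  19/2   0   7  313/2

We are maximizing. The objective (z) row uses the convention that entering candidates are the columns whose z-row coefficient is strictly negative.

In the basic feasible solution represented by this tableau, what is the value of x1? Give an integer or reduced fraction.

x1 is basic (row 3); its value is the RHS of that row: 17.

17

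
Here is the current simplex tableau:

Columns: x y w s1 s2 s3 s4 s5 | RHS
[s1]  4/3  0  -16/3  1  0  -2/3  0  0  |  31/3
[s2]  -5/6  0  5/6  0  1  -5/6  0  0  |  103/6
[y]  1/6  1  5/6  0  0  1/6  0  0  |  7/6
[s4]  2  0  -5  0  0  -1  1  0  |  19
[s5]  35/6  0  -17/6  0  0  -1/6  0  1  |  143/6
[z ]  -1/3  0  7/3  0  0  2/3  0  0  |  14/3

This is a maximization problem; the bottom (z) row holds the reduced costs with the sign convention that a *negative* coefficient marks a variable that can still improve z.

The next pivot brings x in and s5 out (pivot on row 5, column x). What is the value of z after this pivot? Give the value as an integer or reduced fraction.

Minimum ratio for x: (143/6)/(35/6) = 143/35.
z changes by −(z-row coeff of x)·ratio = −(-1/3)·(143/35) = 143/105.
New z = 14/3 + (143/105) = 211/35.

211/35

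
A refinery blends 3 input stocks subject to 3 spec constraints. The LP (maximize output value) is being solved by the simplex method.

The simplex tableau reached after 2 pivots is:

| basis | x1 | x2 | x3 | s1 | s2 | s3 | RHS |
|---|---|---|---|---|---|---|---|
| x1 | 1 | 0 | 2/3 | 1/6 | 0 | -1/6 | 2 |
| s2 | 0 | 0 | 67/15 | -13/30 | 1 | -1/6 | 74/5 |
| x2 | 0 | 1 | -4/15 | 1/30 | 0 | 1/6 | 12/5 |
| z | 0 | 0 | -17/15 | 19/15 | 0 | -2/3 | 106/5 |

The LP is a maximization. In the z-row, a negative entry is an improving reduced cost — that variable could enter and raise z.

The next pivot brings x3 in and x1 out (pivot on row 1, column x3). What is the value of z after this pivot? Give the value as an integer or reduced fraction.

123/5

Minimum ratio for x3: 2/(2/3) = 3.
z changes by −(z-row coeff of x3)·ratio = −(-17/15)·3 = 17/5.
New z = 106/5 + (17/5) = 123/5.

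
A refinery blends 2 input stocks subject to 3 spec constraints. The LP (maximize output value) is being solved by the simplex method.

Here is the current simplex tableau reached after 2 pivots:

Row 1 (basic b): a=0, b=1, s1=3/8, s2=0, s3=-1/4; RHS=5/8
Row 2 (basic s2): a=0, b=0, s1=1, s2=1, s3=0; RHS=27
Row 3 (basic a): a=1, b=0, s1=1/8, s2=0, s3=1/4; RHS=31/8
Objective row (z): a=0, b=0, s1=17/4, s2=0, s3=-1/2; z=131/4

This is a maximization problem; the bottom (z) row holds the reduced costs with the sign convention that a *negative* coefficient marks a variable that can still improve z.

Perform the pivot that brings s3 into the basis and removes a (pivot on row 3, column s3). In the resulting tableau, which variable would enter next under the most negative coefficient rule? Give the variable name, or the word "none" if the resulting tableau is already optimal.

none

Pivot element 1/4. New z-row = old z-row − (-1/2)·(row 3/(1/4)).
Updated z-row coefficients: a: 2, b: 0, s1: 9/2, s2: 0, s3: 0.
No coefficient is strictly negative; the tableau after this pivot is optimal.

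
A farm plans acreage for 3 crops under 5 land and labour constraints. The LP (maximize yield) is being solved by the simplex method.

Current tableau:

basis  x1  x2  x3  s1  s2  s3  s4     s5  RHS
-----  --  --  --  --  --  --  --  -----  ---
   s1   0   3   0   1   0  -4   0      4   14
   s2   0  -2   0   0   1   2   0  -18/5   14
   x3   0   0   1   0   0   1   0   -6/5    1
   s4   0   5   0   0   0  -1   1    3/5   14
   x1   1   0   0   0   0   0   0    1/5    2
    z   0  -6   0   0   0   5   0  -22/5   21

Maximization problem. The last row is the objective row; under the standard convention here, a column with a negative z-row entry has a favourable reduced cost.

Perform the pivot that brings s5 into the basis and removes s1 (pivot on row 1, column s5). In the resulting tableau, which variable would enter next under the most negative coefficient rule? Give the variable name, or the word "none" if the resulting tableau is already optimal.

x2

Pivot element 4. New z-row = old z-row − (-22/5)·(row 1/4).
Updated z-row coefficients: x1: 0, x2: -27/10, x3: 0, s1: 11/10, s2: 0, s3: 3/5, s4: 0, s5: 0.
The most negative is -27/10 in column x2, so x2 would enter next.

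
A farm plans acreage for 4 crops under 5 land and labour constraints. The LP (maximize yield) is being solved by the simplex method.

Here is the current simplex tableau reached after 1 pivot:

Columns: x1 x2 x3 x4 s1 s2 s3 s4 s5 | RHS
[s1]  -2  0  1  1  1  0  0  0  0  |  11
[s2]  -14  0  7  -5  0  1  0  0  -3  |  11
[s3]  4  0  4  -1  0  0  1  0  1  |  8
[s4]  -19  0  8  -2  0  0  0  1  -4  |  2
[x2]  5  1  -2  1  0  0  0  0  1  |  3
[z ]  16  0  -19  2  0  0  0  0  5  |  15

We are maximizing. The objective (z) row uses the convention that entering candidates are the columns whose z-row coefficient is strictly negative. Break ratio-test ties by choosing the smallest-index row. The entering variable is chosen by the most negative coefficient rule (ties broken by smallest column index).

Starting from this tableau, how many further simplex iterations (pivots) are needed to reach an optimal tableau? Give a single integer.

3

pivot: x3 in, s4 out → z = 79/4
pivot: x1 in, s3 out → z = 941/27
pivot: x4 in, x2 out → z = 961/18
No improving column remains; optimal.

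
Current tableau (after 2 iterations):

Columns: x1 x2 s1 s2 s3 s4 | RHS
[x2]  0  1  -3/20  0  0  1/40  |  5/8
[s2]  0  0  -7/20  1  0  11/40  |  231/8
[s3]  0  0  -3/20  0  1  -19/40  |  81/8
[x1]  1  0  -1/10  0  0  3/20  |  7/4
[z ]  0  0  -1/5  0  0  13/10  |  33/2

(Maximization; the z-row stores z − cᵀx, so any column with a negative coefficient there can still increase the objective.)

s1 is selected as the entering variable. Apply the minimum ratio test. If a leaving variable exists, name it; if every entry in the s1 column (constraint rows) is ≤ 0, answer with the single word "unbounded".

unbounded

s1-column entries: row 1: -3/20, row 2: -7/20, row 3: -3/20, row 4: -1/10. All ≤ 0, so s1 can increase without bound; the LP is unbounded in this direction.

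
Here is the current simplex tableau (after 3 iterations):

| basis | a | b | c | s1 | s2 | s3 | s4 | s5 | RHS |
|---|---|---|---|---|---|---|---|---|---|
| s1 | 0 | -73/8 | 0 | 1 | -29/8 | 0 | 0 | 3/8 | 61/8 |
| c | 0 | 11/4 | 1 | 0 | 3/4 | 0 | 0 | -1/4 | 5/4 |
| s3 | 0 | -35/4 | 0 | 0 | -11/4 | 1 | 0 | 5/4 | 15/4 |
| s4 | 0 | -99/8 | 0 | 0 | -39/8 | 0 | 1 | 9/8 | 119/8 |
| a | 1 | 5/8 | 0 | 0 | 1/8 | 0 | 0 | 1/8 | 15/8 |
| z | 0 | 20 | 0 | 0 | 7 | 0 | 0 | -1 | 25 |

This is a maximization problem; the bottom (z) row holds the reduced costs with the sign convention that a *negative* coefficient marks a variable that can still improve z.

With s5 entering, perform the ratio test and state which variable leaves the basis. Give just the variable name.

s3

Ratios: row 1 (s1): (61/8)/(3/8) = 61/3; row 2 (c): entry -1/4 ≤ 0, skip; row 3 (s3): (15/4)/(5/4) = 3; row 4 (s4): (119/8)/(9/8) = 119/9; row 5 (a): (15/8)/(1/8) = 15.
Minimum ratio 3 is in the s3 row, so s3 leaves.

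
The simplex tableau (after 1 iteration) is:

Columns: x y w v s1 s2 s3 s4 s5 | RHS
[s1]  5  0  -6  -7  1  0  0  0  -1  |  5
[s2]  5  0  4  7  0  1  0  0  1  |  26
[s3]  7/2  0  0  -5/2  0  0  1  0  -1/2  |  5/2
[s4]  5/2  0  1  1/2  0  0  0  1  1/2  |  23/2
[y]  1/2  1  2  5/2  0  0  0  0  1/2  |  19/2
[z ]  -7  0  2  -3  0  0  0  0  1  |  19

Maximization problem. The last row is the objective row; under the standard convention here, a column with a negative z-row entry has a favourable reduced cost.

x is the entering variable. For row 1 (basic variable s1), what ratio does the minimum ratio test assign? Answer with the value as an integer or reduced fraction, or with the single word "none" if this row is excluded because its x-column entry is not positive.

Ratio = RHS / (x entry) = 5 / 5 = 1.

1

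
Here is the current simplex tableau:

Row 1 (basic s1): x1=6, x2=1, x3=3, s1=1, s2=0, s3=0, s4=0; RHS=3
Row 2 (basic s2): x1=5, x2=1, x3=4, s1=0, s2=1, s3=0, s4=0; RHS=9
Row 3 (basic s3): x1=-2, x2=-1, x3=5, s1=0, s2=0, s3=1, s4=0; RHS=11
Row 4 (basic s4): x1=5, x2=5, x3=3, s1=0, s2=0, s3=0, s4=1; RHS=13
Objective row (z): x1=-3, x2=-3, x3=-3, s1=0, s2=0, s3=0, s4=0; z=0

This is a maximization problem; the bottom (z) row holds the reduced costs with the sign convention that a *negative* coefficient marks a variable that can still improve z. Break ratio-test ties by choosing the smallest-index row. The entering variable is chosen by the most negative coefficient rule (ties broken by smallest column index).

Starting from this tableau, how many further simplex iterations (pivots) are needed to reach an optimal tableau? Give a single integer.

pivot: x1 in, s1 out → z = 3/2
pivot: x2 in, s4 out → z = 39/5
pivot: x3 in, x1 out → z = 8
No improving column remains; optimal.

3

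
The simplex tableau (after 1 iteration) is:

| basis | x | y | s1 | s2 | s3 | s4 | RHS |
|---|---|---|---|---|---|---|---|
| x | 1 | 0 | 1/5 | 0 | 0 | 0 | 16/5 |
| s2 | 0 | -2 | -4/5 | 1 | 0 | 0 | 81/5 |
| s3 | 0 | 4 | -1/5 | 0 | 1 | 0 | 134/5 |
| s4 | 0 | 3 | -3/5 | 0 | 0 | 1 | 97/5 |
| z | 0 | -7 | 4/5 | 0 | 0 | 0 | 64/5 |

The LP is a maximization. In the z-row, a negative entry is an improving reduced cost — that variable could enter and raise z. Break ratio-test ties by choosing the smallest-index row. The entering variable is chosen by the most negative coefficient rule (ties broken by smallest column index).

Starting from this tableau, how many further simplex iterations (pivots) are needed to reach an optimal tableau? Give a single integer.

2

pivot: y in, s4 out → z = 871/15
pivot: s1 in, s3 out → z = 59
No improving column remains; optimal.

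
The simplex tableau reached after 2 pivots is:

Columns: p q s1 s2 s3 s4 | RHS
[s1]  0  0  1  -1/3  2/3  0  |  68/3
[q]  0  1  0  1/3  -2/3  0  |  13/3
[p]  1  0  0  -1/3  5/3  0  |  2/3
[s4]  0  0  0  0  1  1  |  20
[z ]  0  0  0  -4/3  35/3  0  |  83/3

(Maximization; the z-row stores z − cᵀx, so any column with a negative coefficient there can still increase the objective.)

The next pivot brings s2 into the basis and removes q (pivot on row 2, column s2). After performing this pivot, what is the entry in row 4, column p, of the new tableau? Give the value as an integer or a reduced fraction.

Pivot element is row 2, column s2: 1/3.
Normalize row 2: new (row 2, p) = 0/(1/3) = 0.
row 4 ← row 4 − 0·(new row 2): 0 − 0·0 = 0.

0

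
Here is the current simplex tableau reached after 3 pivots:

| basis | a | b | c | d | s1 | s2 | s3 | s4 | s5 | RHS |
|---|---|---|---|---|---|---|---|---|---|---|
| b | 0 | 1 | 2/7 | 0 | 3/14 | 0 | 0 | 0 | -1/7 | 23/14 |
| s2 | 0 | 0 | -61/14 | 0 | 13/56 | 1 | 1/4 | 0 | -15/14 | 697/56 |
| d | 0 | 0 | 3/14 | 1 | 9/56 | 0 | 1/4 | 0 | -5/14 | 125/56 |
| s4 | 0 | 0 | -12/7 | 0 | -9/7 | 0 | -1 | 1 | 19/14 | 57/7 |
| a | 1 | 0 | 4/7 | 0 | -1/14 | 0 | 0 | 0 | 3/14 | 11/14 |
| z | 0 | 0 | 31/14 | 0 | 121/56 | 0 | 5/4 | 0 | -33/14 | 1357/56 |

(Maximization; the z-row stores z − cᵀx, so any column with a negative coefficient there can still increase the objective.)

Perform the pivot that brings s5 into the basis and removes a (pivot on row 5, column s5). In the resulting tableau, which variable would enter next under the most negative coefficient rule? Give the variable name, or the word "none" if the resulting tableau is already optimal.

Pivot element 3/14. New z-row = old z-row − (-33/14)·(row 5/(3/14)).
Updated z-row coefficients: a: 11, b: 0, c: 17/2, d: 0, s1: 11/8, s2: 0, s3: 5/4, s4: 0, s5: 0.
No coefficient is strictly negative; the tableau after this pivot is optimal.

none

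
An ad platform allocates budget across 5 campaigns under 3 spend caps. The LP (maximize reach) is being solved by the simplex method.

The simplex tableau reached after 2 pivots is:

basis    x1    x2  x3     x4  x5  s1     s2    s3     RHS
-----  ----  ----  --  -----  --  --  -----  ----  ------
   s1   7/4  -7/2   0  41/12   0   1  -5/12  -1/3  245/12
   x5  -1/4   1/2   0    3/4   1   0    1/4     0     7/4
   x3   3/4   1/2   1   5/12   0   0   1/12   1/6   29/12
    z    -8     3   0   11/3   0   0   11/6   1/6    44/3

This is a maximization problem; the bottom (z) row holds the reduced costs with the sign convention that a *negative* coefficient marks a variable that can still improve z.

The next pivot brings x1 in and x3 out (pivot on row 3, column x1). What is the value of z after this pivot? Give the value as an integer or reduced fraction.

364/9

Minimum ratio for x1: (29/12)/(3/4) = 29/9.
z changes by −(z-row coeff of x1)·ratio = −(-8)·(29/9) = 232/9.
New z = 44/3 + (232/9) = 364/9.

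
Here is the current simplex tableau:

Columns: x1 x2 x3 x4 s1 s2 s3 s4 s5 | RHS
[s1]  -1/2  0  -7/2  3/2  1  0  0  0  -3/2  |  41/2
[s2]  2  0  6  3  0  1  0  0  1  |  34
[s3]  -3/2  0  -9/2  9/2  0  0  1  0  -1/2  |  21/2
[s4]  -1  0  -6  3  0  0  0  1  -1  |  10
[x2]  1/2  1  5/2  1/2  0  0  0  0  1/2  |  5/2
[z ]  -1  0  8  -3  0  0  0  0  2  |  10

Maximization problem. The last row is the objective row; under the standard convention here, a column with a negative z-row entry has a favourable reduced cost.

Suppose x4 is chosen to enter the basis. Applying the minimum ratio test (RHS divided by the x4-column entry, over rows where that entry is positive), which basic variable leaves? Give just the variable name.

s3

Ratios: row 1 (s1): (41/2)/(3/2) = 41/3; row 2 (s2): 34/3 = 34/3; row 3 (s3): (21/2)/(9/2) = 7/3; row 4 (s4): 10/3 = 10/3; row 5 (x2): (5/2)/(1/2) = 5.
Minimum ratio 7/3 is in the s3 row, so s3 leaves.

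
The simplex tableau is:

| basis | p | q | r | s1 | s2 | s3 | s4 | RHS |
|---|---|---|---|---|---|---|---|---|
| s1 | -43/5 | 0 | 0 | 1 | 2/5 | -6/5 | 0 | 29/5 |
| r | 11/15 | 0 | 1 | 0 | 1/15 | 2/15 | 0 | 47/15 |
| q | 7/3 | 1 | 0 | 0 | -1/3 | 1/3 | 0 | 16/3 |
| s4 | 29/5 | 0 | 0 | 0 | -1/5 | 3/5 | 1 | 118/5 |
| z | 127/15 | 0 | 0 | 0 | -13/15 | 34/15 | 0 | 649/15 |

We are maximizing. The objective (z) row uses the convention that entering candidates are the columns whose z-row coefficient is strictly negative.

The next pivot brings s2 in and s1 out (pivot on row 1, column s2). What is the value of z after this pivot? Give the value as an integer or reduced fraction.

335/6

Minimum ratio for s2: (29/5)/(2/5) = 29/2.
z changes by −(z-row coeff of s2)·ratio = −(-13/15)·(29/2) = 377/30.
New z = 649/15 + (377/30) = 335/6.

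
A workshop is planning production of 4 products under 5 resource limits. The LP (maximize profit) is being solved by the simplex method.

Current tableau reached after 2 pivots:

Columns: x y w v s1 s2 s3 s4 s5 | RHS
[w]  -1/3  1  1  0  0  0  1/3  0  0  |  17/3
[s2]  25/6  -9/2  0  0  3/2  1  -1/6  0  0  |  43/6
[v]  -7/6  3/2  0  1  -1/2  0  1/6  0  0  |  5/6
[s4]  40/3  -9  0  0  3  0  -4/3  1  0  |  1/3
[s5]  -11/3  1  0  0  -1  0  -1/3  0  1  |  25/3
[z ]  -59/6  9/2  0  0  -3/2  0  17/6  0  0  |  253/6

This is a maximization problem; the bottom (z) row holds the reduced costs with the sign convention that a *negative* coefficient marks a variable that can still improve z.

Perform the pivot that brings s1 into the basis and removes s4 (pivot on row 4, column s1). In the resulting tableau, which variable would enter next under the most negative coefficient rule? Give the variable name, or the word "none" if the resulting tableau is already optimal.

Pivot element 3. New z-row = old z-row − (-3/2)·(row 4/3).
Updated z-row coefficients: x: -19/6, y: 0, w: 0, v: 0, s1: 0, s2: 0, s3: 13/6, s4: 1/2, s5: 0.
The most negative is -19/6 in column x, so x would enter next.

x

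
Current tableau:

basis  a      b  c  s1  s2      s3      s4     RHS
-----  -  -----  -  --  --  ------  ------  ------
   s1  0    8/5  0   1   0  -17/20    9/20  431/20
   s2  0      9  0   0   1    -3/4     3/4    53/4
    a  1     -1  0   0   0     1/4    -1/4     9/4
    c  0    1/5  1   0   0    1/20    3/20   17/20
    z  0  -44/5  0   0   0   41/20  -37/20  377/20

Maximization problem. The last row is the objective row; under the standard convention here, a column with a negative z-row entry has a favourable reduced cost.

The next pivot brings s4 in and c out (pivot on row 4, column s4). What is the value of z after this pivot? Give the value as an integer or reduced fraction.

88/3

Minimum ratio for s4: (17/20)/(3/20) = 17/3.
z changes by −(z-row coeff of s4)·ratio = −(-37/20)·(17/3) = 629/60.
New z = 377/20 + (629/60) = 88/3.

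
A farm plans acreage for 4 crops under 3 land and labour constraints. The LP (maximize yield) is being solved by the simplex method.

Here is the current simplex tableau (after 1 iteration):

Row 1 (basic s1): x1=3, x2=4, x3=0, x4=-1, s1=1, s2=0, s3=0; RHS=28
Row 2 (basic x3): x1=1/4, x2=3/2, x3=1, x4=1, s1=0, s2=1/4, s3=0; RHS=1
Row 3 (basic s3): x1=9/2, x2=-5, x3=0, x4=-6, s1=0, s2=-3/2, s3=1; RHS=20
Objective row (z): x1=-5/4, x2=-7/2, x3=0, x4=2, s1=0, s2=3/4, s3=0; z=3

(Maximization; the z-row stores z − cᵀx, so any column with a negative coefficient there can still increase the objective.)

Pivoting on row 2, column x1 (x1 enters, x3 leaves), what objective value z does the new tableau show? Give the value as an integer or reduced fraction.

Minimum ratio for x1: 1/(1/4) = 4.
z changes by −(z-row coeff of x1)·ratio = −(-5/4)·4 = 5.
New z = 3 + 5 = 8.

8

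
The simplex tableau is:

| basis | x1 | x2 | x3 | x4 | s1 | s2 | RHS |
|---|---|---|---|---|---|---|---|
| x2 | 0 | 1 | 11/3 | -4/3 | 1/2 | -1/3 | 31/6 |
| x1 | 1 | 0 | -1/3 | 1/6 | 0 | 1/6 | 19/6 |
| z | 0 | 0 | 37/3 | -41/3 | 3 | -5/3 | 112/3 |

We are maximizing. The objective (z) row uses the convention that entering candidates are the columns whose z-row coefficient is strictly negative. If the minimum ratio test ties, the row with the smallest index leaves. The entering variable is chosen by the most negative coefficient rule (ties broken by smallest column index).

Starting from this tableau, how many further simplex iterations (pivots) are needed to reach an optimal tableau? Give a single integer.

2

pivot: x4 in, x1 out → z = 297
pivot: x3 in, x2 out → z = 1509/2
No improving column remains; optimal.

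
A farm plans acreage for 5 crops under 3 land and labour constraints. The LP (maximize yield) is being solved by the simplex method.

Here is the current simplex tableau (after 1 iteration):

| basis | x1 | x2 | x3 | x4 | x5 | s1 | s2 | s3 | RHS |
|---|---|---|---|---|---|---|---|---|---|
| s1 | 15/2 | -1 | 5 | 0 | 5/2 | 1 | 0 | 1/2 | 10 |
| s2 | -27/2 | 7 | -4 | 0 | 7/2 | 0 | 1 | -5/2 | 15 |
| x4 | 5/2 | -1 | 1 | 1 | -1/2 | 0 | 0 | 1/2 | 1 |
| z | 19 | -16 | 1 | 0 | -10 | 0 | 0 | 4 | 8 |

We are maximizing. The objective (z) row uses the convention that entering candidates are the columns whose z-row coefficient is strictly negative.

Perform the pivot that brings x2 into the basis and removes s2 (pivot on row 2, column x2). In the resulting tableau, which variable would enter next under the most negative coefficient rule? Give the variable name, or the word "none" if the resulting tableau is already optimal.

Pivot element 7. New z-row = old z-row − (-16)·(row 2/7).
Updated z-row coefficients: x1: -83/7, x2: 0, x3: -57/7, x4: 0, x5: -2, s1: 0, s2: 16/7, s3: -12/7.
The most negative is -83/7 in column x1, so x1 would enter next.

x1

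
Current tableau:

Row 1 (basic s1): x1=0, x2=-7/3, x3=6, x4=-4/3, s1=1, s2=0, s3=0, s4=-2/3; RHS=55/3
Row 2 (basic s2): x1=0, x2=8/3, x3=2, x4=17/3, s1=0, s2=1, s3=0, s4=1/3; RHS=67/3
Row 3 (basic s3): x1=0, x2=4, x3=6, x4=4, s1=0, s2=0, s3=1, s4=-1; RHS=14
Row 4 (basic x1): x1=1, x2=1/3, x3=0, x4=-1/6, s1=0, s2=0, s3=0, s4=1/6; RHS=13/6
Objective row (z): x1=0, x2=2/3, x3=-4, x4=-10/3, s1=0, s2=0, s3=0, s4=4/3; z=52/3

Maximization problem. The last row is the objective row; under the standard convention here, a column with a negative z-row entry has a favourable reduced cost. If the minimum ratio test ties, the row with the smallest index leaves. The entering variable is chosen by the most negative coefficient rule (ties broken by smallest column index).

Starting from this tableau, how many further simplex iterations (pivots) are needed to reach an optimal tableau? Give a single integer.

pivot: x3 in, s3 out → z = 80/3
pivot: x4 in, x3 out → z = 29
No improving column remains; optimal.

2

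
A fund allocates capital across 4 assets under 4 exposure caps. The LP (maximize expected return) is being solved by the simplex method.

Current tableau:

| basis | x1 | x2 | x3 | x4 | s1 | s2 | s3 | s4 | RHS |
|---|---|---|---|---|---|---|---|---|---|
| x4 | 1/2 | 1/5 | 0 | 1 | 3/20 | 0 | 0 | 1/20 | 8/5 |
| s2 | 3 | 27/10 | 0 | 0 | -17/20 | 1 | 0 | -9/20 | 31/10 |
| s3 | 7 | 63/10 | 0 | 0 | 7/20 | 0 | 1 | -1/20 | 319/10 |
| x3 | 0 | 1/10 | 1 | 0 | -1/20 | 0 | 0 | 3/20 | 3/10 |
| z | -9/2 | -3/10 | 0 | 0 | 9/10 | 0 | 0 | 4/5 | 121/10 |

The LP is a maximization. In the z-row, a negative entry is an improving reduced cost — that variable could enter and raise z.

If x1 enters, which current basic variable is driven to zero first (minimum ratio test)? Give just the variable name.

Ratios: row 1 (x4): (8/5)/(1/2) = 16/5; row 2 (s2): (31/10)/3 = 31/30; row 3 (s3): (319/10)/7 = 319/70; row 4 (x3): entry 0 ≤ 0, skip.
Minimum ratio 31/30 is in the s2 row, so s2 leaves.

s2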